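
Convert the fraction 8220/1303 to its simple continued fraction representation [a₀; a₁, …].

Apply division with remainder until the remainder is 0:
⌊8220/1303⌋ = 6, remainder 402
⌊1303/402⌋ = 3, remainder 97
⌊402/97⌋ = 4, remainder 14
⌊97/14⌋ = 6, remainder 13
⌊14/13⌋ = 1, remainder 1
⌊13/1⌋ = 13, remainder 0

[6; 3, 4, 6, 1, 13]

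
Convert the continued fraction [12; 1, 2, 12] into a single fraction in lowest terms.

a_0 = 12: 12/1
a_1 = 1: 13/1
a_2 = 2: 38/3
a_3 = 12: 469/37

469/37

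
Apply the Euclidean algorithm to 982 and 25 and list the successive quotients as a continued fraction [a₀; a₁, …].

Apply division with remainder until the remainder is 0:
982 ÷ 25 → quotient 39, remainder 7
25 ÷ 7 → quotient 3, remainder 4
7 ÷ 4 → quotient 1, remainder 3
4 ÷ 3 → quotient 1, remainder 1
3 ÷ 1 → quotient 3, remainder 0

[39; 3, 1, 1, 3]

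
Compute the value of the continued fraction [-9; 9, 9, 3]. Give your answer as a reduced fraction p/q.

Start with 3.
9 + 1/(3/1) = 9 + 1/3 = 28/3
9 + 1/(28/3) = 9 + 3/28 = 255/28
-9 + 1/(255/28) = -9 + 28/255 = -2267/255

-2267/255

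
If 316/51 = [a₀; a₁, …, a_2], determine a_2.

10

Repeatedly divide and take the remainder:
316 = 6·51 + 10, so a_0 = 6
51 = 5·10 + 1, so a_1 = 5
10 = 10·1 + 0, so a_2 = 10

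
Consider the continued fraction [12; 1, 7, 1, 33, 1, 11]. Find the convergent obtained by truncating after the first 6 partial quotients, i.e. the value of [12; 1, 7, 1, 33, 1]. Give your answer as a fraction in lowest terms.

Collapse the nested fraction from the inside out:
Start with 1.
33 + 1/(1/1) = 33 + 1/1 = 34/1
1 + 1/(34/1) = 1 + 1/34 = 35/34
7 + 1/(35/34) = 7 + 34/35 = 279/35
1 + 1/(279/35) = 1 + 35/279 = 314/279
12 + 1/(314/279) = 12 + 279/314 = 4047/314

4047/314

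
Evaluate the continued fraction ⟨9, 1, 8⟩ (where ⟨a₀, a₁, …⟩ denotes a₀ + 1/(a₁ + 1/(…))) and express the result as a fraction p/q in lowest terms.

Start with 8.
1 + 1/(8/1) = 1 + 1/8 = 9/8
9 + 1/(9/8) = 9 + 8/9 = 89/9

89/9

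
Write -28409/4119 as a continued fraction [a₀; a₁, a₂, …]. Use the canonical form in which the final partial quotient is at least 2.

[-7; 9, 1, 2, 1, 1, 60]

-28409 ÷ 4119 → quotient -7, remainder 424
4119 ÷ 424 → quotient 9, remainder 303
424 ÷ 303 → quotient 1, remainder 121
303 ÷ 121 → quotient 2, remainder 61
121 ÷ 61 → quotient 1, remainder 60
61 ÷ 60 → quotient 1, remainder 1
60 ÷ 1 → quotient 60, remainder 0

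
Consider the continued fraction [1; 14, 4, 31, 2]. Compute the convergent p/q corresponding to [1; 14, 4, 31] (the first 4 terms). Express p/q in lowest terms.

Compute successive convergents:
a_0 = 1: 1/1
a_1 = 14: 15/14
a_2 = 4: 61/57
a_3 = 31: 1906/1781

1906/1781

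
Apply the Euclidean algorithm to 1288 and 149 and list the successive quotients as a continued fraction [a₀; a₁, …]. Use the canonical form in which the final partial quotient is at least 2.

[8; 1, 1, 1, 4, 3, 3]

Repeatedly divide and take the remainder:
1288 = 8·149 + 96, so a_0 = 8
149 = 1·96 + 53, so a_1 = 1
96 = 1·53 + 43, so a_2 = 1
53 = 1·43 + 10, so a_3 = 1
43 = 4·10 + 3, so a_4 = 4
10 = 3·3 + 1, so a_5 = 3
3 = 3·1 + 0, so a_6 = 3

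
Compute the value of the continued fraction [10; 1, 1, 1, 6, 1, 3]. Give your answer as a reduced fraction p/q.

948/89

Start with 3.
1 + 1/(3/1) = 1 + 1/3 = 4/3
6 + 1/(4/3) = 6 + 3/4 = 27/4
1 + 1/(27/4) = 1 + 4/27 = 31/27
1 + 1/(31/27) = 1 + 27/31 = 58/31
1 + 1/(58/31) = 1 + 31/58 = 89/58
10 + 1/(89/58) = 10 + 58/89 = 948/89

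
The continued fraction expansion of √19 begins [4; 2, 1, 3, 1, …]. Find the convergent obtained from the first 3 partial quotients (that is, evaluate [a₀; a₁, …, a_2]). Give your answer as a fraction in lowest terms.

13/3

Starting at the tail and folding back:
Start with 1.
2 + 1/(1/1) = 2 + 1/1 = 3/1
4 + 1/(3/1) = 4 + 1/3 = 13/3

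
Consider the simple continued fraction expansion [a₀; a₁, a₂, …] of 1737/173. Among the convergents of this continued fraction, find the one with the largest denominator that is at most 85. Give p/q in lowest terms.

a_0 = 10: 10/1  (≤ bound)
a_1 = 24: 241/24  (≤ bound)
a_2 = 1: 251/25  (≤ bound)
a_3 = 2: 743/74  (≤ bound)
a_4 = 2: 1737/173  (> 85, stop)

743/74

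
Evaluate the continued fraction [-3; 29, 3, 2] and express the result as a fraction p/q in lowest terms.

-608/205

Start with 2.
3 + 1/(2/1) = 3 + 1/2 = 7/2
29 + 1/(7/2) = 29 + 2/7 = 205/7
-3 + 1/(205/7) = -3 + 7/205 = -608/205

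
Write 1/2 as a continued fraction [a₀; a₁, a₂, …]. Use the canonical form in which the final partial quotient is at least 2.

Apply division with remainder until the remainder is 0:
1 = 0·2 + 1, so a_0 = 0
2 = 2·1 + 0, so a_1 = 2

[0; 2]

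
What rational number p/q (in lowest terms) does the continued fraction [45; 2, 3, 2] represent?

Compute successive convergents:
a_0 = 45: 45/1
a_1 = 2: 91/2
a_2 = 3: 318/7
a_3 = 2: 727/16

727/16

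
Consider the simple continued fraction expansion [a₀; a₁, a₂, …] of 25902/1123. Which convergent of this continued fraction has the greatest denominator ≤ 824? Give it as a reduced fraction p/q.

a_0 = 23: 23/1  (≤ bound)
a_1 = 15: 346/15  (≤ bound)
a_2 = 2: 715/31  (≤ bound)
a_3 = 1: 1061/46  (≤ bound)
a_4 = 1: 1776/77  (≤ bound)
a_5 = 1: 2837/123  (≤ bound)
a_6 = 1: 4613/200  (≤ bound)
a_7 = 5: 25902/1123  (> 824, stop)

4613/200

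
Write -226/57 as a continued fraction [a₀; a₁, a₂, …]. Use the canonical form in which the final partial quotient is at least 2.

[-4; 28, 2]

Run the Euclidean algorithm, recording each quotient:
⌊-226/57⌋ = -4, remainder 2
⌊57/2⌋ = 28, remainder 1
⌊2/1⌋ = 2, remainder 0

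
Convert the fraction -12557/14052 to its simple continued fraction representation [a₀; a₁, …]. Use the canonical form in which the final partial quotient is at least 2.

[-1; 9, 2, 1, 1, 59, 5]

Apply division with remainder until the remainder is 0:
-12557 = -1·14052 + 1495, so a_0 = -1
14052 = 9·1495 + 597, so a_1 = 9
1495 = 2·597 + 301, so a_2 = 2
597 = 1·301 + 296, so a_3 = 1
301 = 1·296 + 5, so a_4 = 1
296 = 59·5 + 1, so a_5 = 59
5 = 5·1 + 0, so a_6 = 5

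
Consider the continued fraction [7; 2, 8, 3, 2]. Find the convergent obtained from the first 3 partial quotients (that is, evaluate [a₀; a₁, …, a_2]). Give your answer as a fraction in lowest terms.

127/17

Start with 8.
2 + 1/(8/1) = 2 + 1/8 = 17/8
7 + 1/(17/8) = 7 + 8/17 = 127/17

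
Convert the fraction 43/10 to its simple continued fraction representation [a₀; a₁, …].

⌊43/10⌋ = 4, remainder 3
⌊10/3⌋ = 3, remainder 1
⌊3/1⌋ = 3, remainder 0

[4; 3, 3]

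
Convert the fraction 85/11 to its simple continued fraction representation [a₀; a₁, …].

Run the Euclidean algorithm, recording each quotient:
85 ÷ 11 → quotient 7, remainder 8
11 ÷ 8 → quotient 1, remainder 3
8 ÷ 3 → quotient 2, remainder 2
3 ÷ 2 → quotient 1, remainder 1
2 ÷ 1 → quotient 2, remainder 0

[7; 1, 2, 1, 2]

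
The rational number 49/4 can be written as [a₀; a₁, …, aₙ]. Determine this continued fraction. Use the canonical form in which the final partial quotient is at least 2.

⌊49/4⌋ = 12, remainder 1
⌊4/1⌋ = 4, remainder 0

[12; 4]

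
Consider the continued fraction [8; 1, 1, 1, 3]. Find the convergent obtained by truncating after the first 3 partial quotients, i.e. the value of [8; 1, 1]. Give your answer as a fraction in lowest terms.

Collapse the nested fraction from the inside out:
Start with 1.
1 + 1/(1/1) = 1 + 1/1 = 2/1
8 + 1/(2/1) = 8 + 1/2 = 17/2

17/2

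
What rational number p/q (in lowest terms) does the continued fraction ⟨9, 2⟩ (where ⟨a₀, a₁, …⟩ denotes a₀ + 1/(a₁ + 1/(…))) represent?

19/2

Compute successive convergents:
a_0 = 9: 9/1
a_1 = 2: 19/2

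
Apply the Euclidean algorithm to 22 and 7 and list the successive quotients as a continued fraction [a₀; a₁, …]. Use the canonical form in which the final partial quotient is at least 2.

[3; 7]

22 ÷ 7 → quotient 3, remainder 1
7 ÷ 1 → quotient 7, remainder 0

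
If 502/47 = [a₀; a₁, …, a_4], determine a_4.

2

502 ÷ 47 → quotient 10, remainder 32
47 ÷ 32 → quotient 1, remainder 15
32 ÷ 15 → quotient 2, remainder 2
15 ÷ 2 → quotient 7, remainder 1
2 ÷ 1 → quotient 2, remainder 0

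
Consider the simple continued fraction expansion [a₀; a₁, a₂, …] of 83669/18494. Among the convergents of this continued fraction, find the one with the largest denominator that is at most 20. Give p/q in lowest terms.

a_0 = 4: 4/1  (≤ bound)
a_1 = 1: 5/1  (≤ bound)
a_2 = 1: 9/2  (≤ bound)
a_3 = 9: 86/19  (≤ bound)
a_4 = 1: 95/21  (> 20, stop)

86/19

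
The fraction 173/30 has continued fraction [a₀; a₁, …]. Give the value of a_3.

Run the Euclidean algorithm, recording each quotient:
⌊173/30⌋ = 5, remainder 23
⌊30/23⌋ = 1, remainder 7
⌊23/7⌋ = 3, remainder 2
⌊7/2⌋ = 3, remainder 1

3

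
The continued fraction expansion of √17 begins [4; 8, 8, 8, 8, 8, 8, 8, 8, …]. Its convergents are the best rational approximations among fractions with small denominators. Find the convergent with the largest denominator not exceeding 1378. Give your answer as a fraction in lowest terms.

2177/528

List convergents until the denominator exceeds the bound:
a_0 = 4: 4/1  (≤ bound)
a_1 = 8: 33/8  (≤ bound)
a_2 = 8: 268/65  (≤ bound)
a_3 = 8: 2177/528  (≤ bound)
a_4 = 8: 17684/4289  (> 1378, stop)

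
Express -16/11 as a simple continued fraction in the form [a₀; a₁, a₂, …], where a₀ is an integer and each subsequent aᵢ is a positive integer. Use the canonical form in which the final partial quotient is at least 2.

[-2; 1, 1, 5]

Run the Euclidean algorithm, recording each quotient:
⌊-16/11⌋ = -2, remainder 6
⌊11/6⌋ = 1, remainder 5
⌊6/5⌋ = 1, remainder 1
⌊5/1⌋ = 5, remainder 0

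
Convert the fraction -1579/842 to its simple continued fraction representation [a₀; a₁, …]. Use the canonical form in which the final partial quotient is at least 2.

[-2; 8, 52, 2]

-1579 ÷ 842 → quotient -2, remainder 105
842 ÷ 105 → quotient 8, remainder 2
105 ÷ 2 → quotient 52, remainder 1
2 ÷ 1 → quotient 2, remainder 0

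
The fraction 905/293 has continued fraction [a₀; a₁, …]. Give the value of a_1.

11

⌊905/293⌋ = 3, remainder 26
⌊293/26⌋ = 11, remainder 7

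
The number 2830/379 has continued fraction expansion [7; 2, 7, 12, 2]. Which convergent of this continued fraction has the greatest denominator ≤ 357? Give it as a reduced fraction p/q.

a_0 = 7: 7/1  (≤ bound)
a_1 = 2: 15/2  (≤ bound)
a_2 = 7: 112/15  (≤ bound)
a_3 = 12: 1359/182  (≤ bound)
a_4 = 2: 2830/379  (> 357, stop)

1359/182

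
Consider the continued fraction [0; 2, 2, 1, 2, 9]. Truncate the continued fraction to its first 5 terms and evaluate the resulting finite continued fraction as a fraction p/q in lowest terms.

a_0 = 0: 0/1
a_1 = 2: 1/2
a_2 = 2: 2/5
a_3 = 1: 3/7
a_4 = 2: 8/19

8/19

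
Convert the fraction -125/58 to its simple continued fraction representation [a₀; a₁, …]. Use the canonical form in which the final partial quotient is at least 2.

-125 = -3·58 + 49, so a_0 = -3
58 = 1·49 + 9, so a_1 = 1
49 = 5·9 + 4, so a_2 = 5
9 = 2·4 + 1, so a_3 = 2
4 = 4·1 + 0, so a_4 = 4

[-3; 1, 5, 2, 4]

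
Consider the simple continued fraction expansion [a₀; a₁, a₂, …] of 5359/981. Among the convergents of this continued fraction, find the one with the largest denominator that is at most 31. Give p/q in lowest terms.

List convergents until the denominator exceeds the bound:
a_0 = 5: 5/1  (≤ bound)
a_1 = 2: 11/2  (≤ bound)
a_2 = 6: 71/13  (≤ bound)
a_3 = 4: 295/54  (> 31, stop)

71/13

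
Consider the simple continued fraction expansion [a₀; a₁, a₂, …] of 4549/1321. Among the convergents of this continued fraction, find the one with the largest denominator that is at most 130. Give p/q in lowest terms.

List convergents until the denominator exceeds the bound:
a_0 = 3: 3/1  (≤ bound)
a_1 = 2: 7/2  (≤ bound)
a_2 = 3: 24/7  (≤ bound)
a_3 = 1: 31/9  (≤ bound)
a_4 = 13: 427/124  (≤ bound)
a_5 = 1: 458/133  (> 130, stop)

427/124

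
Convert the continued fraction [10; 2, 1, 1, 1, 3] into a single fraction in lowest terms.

a_0 = 10: 10/1
a_1 = 2: 21/2
a_2 = 1: 31/3
a_3 = 1: 52/5
a_4 = 1: 83/8
a_5 = 3: 301/29

301/29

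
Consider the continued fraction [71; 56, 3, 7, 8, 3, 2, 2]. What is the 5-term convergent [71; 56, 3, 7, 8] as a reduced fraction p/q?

715930/10081

Use the convergent recurrence hₖ = aₖ·hₖ₋₁ + hₖ₋₂ (and likewise for the denominators kₖ):
a_0 = 71: 71/1
a_1 = 56: 3977/56
a_2 = 3: 12002/169
a_3 = 7: 87991/1239
a_4 = 8: 715930/10081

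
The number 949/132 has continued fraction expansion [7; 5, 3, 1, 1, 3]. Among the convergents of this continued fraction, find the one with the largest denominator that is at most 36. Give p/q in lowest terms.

a_0 = 7: 7/1  (≤ bound)
a_1 = 5: 36/5  (≤ bound)
a_2 = 3: 115/16  (≤ bound)
a_3 = 1: 151/21  (≤ bound)
a_4 = 1: 266/37  (> 36, stop)

151/21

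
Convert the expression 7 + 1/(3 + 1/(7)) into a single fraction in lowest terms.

Work from the innermost term outward:
Start with 7.
3 + 1/(7/1) = 3 + 1/7 = 22/7
7 + 1/(22/7) = 7 + 7/22 = 161/22

161/22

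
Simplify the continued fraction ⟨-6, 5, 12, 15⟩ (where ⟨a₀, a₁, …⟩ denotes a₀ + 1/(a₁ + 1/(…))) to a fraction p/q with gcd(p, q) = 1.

-5339/920

Start with 15.
12 + 1/(15/1) = 12 + 1/15 = 181/15
5 + 1/(181/15) = 5 + 15/181 = 920/181
-6 + 1/(920/181) = -6 + 181/920 = -5339/920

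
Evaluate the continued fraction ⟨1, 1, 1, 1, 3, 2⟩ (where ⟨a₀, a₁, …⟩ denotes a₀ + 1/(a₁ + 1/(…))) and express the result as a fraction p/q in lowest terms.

41/25

a_0 = 1: 1/1
a_1 = 1: 2/1
a_2 = 1: 3/2
a_3 = 1: 5/3
a_4 = 3: 18/11
a_5 = 2: 41/25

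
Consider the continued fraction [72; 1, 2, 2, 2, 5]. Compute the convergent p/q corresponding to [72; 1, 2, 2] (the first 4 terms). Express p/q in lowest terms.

a_0 = 72: 72/1
a_1 = 1: 73/1
a_2 = 2: 218/3
a_3 = 2: 509/7

509/7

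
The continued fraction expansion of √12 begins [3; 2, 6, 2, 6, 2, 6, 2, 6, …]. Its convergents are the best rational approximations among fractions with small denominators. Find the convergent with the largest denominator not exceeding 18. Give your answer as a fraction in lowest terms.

45/13

a_0 = 3: 3/1  (≤ bound)
a_1 = 2: 7/2  (≤ bound)
a_2 = 6: 45/13  (≤ bound)
a_3 = 2: 97/28  (> 18, stop)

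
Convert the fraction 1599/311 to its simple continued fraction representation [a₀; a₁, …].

Apply division with remainder until the remainder is 0:
1599 = 5·311 + 44, so a_0 = 5
311 = 7·44 + 3, so a_1 = 7
44 = 14·3 + 2, so a_2 = 14
3 = 1·2 + 1, so a_3 = 1
2 = 2·1 + 0, so a_4 = 2

[5; 7, 14, 1, 2]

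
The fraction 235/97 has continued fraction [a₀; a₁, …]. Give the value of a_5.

⌊235/97⌋ = 2, remainder 41
⌊97/41⌋ = 2, remainder 15
⌊41/15⌋ = 2, remainder 11
⌊15/11⌋ = 1, remainder 4
⌊11/4⌋ = 2, remainder 3
⌊4/3⌋ = 1, remainder 1

1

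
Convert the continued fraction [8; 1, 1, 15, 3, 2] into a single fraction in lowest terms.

a_0 = 8: 8/1
a_1 = 1: 9/1
a_2 = 1: 17/2
a_3 = 15: 264/31
a_4 = 3: 809/95
a_5 = 2: 1882/221

1882/221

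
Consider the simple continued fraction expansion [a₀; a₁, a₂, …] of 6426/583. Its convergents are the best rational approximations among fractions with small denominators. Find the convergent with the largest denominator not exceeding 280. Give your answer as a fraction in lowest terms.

List convergents until the denominator exceeds the bound:
a_0 = 11: 11/1  (≤ bound)
a_1 = 44: 485/44  (≤ bound)
a_2 = 1: 496/45  (≤ bound)
a_3 = 5: 2965/269  (≤ bound)
a_4 = 2: 6426/583  (> 280, stop)

2965/269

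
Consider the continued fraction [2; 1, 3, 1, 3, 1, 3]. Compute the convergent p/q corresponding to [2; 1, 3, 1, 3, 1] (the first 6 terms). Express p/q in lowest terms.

Start with 1.
3 + 1/(1/1) = 3 + 1/1 = 4/1
1 + 1/(4/1) = 1 + 1/4 = 5/4
3 + 1/(5/4) = 3 + 4/5 = 19/5
1 + 1/(19/5) = 1 + 5/19 = 24/19
2 + 1/(24/19) = 2 + 19/24 = 67/24

67/24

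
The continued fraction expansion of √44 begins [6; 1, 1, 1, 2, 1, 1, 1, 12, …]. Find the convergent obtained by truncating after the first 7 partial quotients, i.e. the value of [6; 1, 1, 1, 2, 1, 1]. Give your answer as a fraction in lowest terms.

a_0 = 6: 6/1
a_1 = 1: 7/1
a_2 = 1: 13/2
a_3 = 1: 20/3
a_4 = 2: 53/8
a_5 = 1: 73/11
a_6 = 1: 126/19

126/19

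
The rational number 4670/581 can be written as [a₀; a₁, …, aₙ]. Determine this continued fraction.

Repeatedly divide and take the remainder:
4670 ÷ 581 → quotient 8, remainder 22
581 ÷ 22 → quotient 26, remainder 9
22 ÷ 9 → quotient 2, remainder 4
9 ÷ 4 → quotient 2, remainder 1
4 ÷ 1 → quotient 4, remainder 0

[8; 26, 2, 2, 4]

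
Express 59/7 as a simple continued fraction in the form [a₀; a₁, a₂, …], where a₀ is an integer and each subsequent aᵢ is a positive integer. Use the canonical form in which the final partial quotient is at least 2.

[8; 2, 3]

59 = 8·7 + 3, so a_0 = 8
7 = 2·3 + 1, so a_1 = 2
3 = 3·1 + 0, so a_2 = 3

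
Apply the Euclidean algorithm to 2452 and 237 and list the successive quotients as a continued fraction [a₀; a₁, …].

Apply division with remainder until the remainder is 0:
⌊2452/237⌋ = 10, remainder 82
⌊237/82⌋ = 2, remainder 73
⌊82/73⌋ = 1, remainder 9
⌊73/9⌋ = 8, remainder 1
⌊9/1⌋ = 9, remainder 0

[10; 2, 1, 8, 9]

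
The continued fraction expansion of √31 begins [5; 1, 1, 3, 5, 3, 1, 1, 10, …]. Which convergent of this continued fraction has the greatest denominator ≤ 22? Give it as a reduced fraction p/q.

List convergents until the denominator exceeds the bound:
a_0 = 5: 5/1  (≤ bound)
a_1 = 1: 6/1  (≤ bound)
a_2 = 1: 11/2  (≤ bound)
a_3 = 3: 39/7  (≤ bound)
a_4 = 5: 206/37  (> 22, stop)

39/7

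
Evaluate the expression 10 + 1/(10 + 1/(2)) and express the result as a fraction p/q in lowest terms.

212/21

a_0 = 10: 10/1
a_1 = 10: 101/10
a_2 = 2: 212/21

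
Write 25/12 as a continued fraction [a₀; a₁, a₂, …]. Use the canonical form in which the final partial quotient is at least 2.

⌊25/12⌋ = 2, remainder 1
⌊12/1⌋ = 12, remainder 0

[2; 12]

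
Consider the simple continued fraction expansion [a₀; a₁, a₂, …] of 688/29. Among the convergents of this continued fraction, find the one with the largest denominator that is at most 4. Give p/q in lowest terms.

List convergents until the denominator exceeds the bound:
a_0 = 23: 23/1  (≤ bound)
a_1 = 1: 24/1  (≤ bound)
a_2 = 2: 71/3  (≤ bound)
a_3 = 1: 95/4  (≤ bound)
a_4 = 1: 166/7  (> 4, stop)

95/4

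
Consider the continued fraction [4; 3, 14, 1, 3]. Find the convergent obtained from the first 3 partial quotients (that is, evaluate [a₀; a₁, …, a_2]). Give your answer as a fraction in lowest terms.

Start with 14.
3 + 1/(14/1) = 3 + 1/14 = 43/14
4 + 1/(43/14) = 4 + 14/43 = 186/43

186/43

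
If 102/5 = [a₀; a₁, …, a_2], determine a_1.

2

102 ÷ 5 → quotient 20, remainder 2
5 ÷ 2 → quotient 2, remainder 1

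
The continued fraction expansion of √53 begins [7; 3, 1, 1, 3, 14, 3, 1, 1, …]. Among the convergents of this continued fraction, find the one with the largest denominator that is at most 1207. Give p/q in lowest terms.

7979/1096

List convergents until the denominator exceeds the bound:
a_0 = 7: 7/1  (≤ bound)
a_1 = 3: 22/3  (≤ bound)
a_2 = 1: 29/4  (≤ bound)
a_3 = 1: 51/7  (≤ bound)
a_4 = 3: 182/25  (≤ bound)
a_5 = 14: 2599/357  (≤ bound)
a_6 = 3: 7979/1096  (≤ bound)
a_7 = 1: 10578/1453  (> 1207, stop)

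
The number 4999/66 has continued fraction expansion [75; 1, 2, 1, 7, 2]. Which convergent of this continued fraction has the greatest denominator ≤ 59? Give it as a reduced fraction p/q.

a_0 = 75: 75/1  (≤ bound)
a_1 = 1: 76/1  (≤ bound)
a_2 = 2: 227/3  (≤ bound)
a_3 = 1: 303/4  (≤ bound)
a_4 = 7: 2348/31  (≤ bound)
a_5 = 2: 4999/66  (> 59, stop)

2348/31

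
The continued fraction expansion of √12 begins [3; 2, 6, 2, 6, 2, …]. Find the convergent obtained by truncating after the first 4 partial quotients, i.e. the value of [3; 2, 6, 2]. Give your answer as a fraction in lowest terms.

97/28

Starting at the tail and folding back:
Start with 2.
6 + 1/(2/1) = 6 + 1/2 = 13/2
2 + 1/(13/2) = 2 + 2/13 = 28/13
3 + 1/(28/13) = 3 + 13/28 = 97/28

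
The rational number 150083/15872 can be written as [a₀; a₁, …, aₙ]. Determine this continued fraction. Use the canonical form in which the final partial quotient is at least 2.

Repeatedly divide and take the remainder:
150083 ÷ 15872 → quotient 9, remainder 7235
15872 ÷ 7235 → quotient 2, remainder 1402
7235 ÷ 1402 → quotient 5, remainder 225
1402 ÷ 225 → quotient 6, remainder 52
225 ÷ 52 → quotient 4, remainder 17
52 ÷ 17 → quotient 3, remainder 1
17 ÷ 1 → quotient 17, remainder 0

[9; 2, 5, 6, 4, 3, 17]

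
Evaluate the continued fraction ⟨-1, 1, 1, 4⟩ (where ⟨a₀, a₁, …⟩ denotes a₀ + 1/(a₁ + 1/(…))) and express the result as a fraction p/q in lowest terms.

Start with 4.
1 + 1/(4/1) = 1 + 1/4 = 5/4
1 + 1/(5/4) = 1 + 4/5 = 9/5
-1 + 1/(9/5) = -1 + 5/9 = -4/9

-4/9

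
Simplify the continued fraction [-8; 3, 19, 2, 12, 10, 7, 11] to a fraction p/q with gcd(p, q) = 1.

a_0 = -8: -8/1
a_1 = 3: -23/3
a_2 = 19: -445/58
a_3 = 2: -913/119
a_4 = 12: -11401/1486
a_5 = 10: -114923/14979
a_6 = 7: -815862/106339
a_7 = 11: -9089405/1184708

-9089405/1184708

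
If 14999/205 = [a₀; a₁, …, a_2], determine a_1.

Run the Euclidean algorithm, recording each quotient:
14999 ÷ 205 → quotient 73, remainder 34
205 ÷ 34 → quotient 6, remainder 1

6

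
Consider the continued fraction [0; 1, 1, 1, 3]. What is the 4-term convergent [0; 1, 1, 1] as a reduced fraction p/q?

a_0 = 0: 0/1
a_1 = 1: 1/1
a_2 = 1: 1/2
a_3 = 1: 2/3

2/3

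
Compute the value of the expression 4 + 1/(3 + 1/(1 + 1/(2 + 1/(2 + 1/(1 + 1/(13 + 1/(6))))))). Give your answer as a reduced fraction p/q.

13148/3079

Start with 6.
13 + 1/(6/1) = 13 + 1/6 = 79/6
1 + 1/(79/6) = 1 + 6/79 = 85/79
2 + 1/(85/79) = 2 + 79/85 = 249/85
2 + 1/(249/85) = 2 + 85/249 = 583/249
1 + 1/(583/249) = 1 + 249/583 = 832/583
3 + 1/(832/583) = 3 + 583/832 = 3079/832
4 + 1/(3079/832) = 4 + 832/3079 = 13148/3079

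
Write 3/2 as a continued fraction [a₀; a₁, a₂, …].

[1; 2]

3 ÷ 2 → quotient 1, remainder 1
2 ÷ 1 → quotient 2, remainder 0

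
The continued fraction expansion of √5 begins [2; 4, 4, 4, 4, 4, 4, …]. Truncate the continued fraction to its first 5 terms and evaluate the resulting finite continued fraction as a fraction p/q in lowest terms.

682/305

a_0 = 2: 2/1
a_1 = 4: 9/4
a_2 = 4: 38/17
a_3 = 4: 161/72
a_4 = 4: 682/305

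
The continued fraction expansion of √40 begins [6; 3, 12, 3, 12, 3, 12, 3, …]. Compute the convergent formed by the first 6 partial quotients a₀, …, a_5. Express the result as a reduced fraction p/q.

27379/4329

a_0 = 6: 6/1
a_1 = 3: 19/3
a_2 = 12: 234/37
a_3 = 3: 721/114
a_4 = 12: 8886/1405
a_5 = 3: 27379/4329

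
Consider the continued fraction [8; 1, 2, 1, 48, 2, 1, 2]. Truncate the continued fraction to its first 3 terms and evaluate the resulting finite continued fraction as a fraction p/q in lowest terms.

26/3

Starting at the tail and folding back:
Start with 2.
1 + 1/(2/1) = 1 + 1/2 = 3/2
8 + 1/(3/2) = 8 + 2/3 = 26/3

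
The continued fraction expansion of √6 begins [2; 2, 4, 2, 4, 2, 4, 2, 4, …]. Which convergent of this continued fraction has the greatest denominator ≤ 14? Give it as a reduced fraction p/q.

a_0 = 2: 2/1  (≤ bound)
a_1 = 2: 5/2  (≤ bound)
a_2 = 4: 22/9  (≤ bound)
a_3 = 2: 49/20  (> 14, stop)

22/9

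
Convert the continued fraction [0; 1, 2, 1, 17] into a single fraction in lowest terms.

a_0 = 0: 0/1
a_1 = 1: 1/1
a_2 = 2: 2/3
a_3 = 1: 3/4
a_4 = 17: 53/71

53/71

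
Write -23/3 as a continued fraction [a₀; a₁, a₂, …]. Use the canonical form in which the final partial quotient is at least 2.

Repeatedly divide and take the remainder:
⌊-23/3⌋ = -8, remainder 1
⌊3/1⌋ = 3, remainder 0

[-8; 3]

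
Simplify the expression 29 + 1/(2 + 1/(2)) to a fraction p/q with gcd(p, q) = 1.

147/5

a_0 = 29: 29/1
a_1 = 2: 59/2
a_2 = 2: 147/5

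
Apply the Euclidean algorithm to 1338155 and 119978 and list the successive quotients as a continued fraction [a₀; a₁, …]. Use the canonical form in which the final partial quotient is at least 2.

[11; 6, 1, 1, 11, 14, 5, 11]

1338155 = 11·119978 + 18397, so a_0 = 11
119978 = 6·18397 + 9596, so a_1 = 6
18397 = 1·9596 + 8801, so a_2 = 1
9596 = 1·8801 + 795, so a_3 = 1
8801 = 11·795 + 56, so a_4 = 11
795 = 14·56 + 11, so a_5 = 14
56 = 5·11 + 1, so a_6 = 5
11 = 11·1 + 0, so a_7 = 11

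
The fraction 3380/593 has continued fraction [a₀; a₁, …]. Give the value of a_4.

Repeatedly divide and take the remainder:
⌊3380/593⌋ = 5, remainder 415
⌊593/415⌋ = 1, remainder 178
⌊415/178⌋ = 2, remainder 59
⌊178/59⌋ = 3, remainder 1
⌊59/1⌋ = 59, remainder 0

59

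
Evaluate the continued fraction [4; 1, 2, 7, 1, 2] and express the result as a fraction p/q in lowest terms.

Start with 2.
1 + 1/(2/1) = 1 + 1/2 = 3/2
7 + 1/(3/2) = 7 + 2/3 = 23/3
2 + 1/(23/3) = 2 + 3/23 = 49/23
1 + 1/(49/23) = 1 + 23/49 = 72/49
4 + 1/(72/49) = 4 + 49/72 = 337/72

337/72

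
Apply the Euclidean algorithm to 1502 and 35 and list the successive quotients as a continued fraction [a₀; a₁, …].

1502 = 42·35 + 32, so a_0 = 42
35 = 1·32 + 3, so a_1 = 1
32 = 10·3 + 2, so a_2 = 10
3 = 1·2 + 1, so a_3 = 1
2 = 2·1 + 0, so a_4 = 2

[42; 1, 10, 1, 2]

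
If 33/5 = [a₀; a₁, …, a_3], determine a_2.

1

33 ÷ 5 → quotient 6, remainder 3
5 ÷ 3 → quotient 1, remainder 2
3 ÷ 2 → quotient 1, remainder 1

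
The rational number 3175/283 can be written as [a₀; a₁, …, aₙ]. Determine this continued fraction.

Repeatedly divide and take the remainder:
3175 = 11·283 + 62, so a_0 = 11
283 = 4·62 + 35, so a_1 = 4
62 = 1·35 + 27, so a_2 = 1
35 = 1·27 + 8, so a_3 = 1
27 = 3·8 + 3, so a_4 = 3
8 = 2·3 + 2, so a_5 = 2
3 = 1·2 + 1, so a_6 = 1
2 = 2·1 + 0, so a_7 = 2

[11; 4, 1, 1, 3, 2, 1, 2]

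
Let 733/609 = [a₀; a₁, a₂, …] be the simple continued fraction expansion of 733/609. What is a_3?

733 = 1·609 + 124, so a_0 = 1
609 = 4·124 + 113, so a_1 = 4
124 = 1·113 + 11, so a_2 = 1
113 = 10·11 + 3, so a_3 = 10

10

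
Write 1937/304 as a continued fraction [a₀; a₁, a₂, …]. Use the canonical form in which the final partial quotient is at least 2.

[6; 2, 1, 2, 4, 2, 1, 2]

1937 ÷ 304 → quotient 6, remainder 113
304 ÷ 113 → quotient 2, remainder 78
113 ÷ 78 → quotient 1, remainder 35
78 ÷ 35 → quotient 2, remainder 8
35 ÷ 8 → quotient 4, remainder 3
8 ÷ 3 → quotient 2, remainder 2
3 ÷ 2 → quotient 1, remainder 1
2 ÷ 1 → quotient 2, remainder 0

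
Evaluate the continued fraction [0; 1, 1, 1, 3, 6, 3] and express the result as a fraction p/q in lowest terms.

139/218

a_0 = 0: 0/1
a_1 = 1: 1/1
a_2 = 1: 1/2
a_3 = 1: 2/3
a_4 = 3: 7/11
a_5 = 6: 44/69
a_6 = 3: 139/218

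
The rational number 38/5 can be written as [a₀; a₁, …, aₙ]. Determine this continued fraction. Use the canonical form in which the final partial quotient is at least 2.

Apply division with remainder until the remainder is 0:
38 ÷ 5 → quotient 7, remainder 3
5 ÷ 3 → quotient 1, remainder 2
3 ÷ 2 → quotient 1, remainder 1
2 ÷ 1 → quotient 2, remainder 0

[7; 1, 1, 2]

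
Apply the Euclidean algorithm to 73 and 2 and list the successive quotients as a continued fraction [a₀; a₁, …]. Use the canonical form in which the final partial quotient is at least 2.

Run the Euclidean algorithm, recording each quotient:
⌊73/2⌋ = 36, remainder 1
⌊2/1⌋ = 2, remainder 0

[36; 2]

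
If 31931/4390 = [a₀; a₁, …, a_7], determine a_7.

4

Run the Euclidean algorithm, recording each quotient:
⌊31931/4390⌋ = 7, remainder 1201
⌊4390/1201⌋ = 3, remainder 787
⌊1201/787⌋ = 1, remainder 414
⌊787/414⌋ = 1, remainder 373
⌊414/373⌋ = 1, remainder 41
⌊373/41⌋ = 9, remainder 4
⌊41/4⌋ = 10, remainder 1
⌊4/1⌋ = 4, remainder 0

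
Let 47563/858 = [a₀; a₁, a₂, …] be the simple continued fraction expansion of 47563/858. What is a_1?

47563 ÷ 858 → quotient 55, remainder 373
858 ÷ 373 → quotient 2, remainder 112

2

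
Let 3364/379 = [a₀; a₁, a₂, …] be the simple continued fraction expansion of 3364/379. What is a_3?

15

⌊3364/379⌋ = 8, remainder 332
⌊379/332⌋ = 1, remainder 47
⌊332/47⌋ = 7, remainder 3
⌊47/3⌋ = 15, remainder 2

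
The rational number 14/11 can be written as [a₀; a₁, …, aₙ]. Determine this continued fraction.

14 ÷ 11 → quotient 1, remainder 3
11 ÷ 3 → quotient 3, remainder 2
3 ÷ 2 → quotient 1, remainder 1
2 ÷ 1 → quotient 2, remainder 0

[1; 3, 1, 2]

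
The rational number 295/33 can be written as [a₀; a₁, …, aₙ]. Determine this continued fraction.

Repeatedly divide and take the remainder:
295 ÷ 33 → quotient 8, remainder 31
33 ÷ 31 → quotient 1, remainder 2
31 ÷ 2 → quotient 15, remainder 1
2 ÷ 1 → quotient 2, remainder 0

[8; 1, 15, 2]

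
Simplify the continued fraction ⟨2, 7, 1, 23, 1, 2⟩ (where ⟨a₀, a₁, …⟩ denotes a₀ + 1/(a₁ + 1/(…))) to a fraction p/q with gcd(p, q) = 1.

1252/589

Build up convergents one term at a time:
a_0 = 2: 2/1
a_1 = 7: 15/7
a_2 = 1: 17/8
a_3 = 23: 406/191
a_4 = 1: 423/199
a_5 = 2: 1252/589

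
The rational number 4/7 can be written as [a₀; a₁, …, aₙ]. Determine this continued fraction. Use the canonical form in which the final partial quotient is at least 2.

4 ÷ 7 → quotient 0, remainder 4
7 ÷ 4 → quotient 1, remainder 3
4 ÷ 3 → quotient 1, remainder 1
3 ÷ 1 → quotient 3, remainder 0

[0; 1, 1, 3]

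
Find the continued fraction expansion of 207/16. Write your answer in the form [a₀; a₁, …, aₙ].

[12; 1, 15]

⌊207/16⌋ = 12, remainder 15
⌊16/15⌋ = 1, remainder 1
⌊15/1⌋ = 15, remainder 0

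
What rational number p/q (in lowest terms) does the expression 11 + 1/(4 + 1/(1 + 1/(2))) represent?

157/14

Build up convergents one term at a time:
a_0 = 11: 11/1
a_1 = 4: 45/4
a_2 = 1: 56/5
a_3 = 2: 157/14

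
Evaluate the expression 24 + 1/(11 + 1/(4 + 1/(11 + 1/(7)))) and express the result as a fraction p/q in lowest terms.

86407/3587

a_0 = 24: 24/1
a_1 = 11: 265/11
a_2 = 4: 1084/45
a_3 = 11: 12189/506
a_4 = 7: 86407/3587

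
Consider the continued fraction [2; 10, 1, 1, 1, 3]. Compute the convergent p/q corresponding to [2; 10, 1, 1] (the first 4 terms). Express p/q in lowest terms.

Use the convergent recurrence hₖ = aₖ·hₖ₋₁ + hₖ₋₂ (and likewise for the denominators kₖ):
a_0 = 2: 2/1
a_1 = 10: 21/10
a_2 = 1: 23/11
a_3 = 1: 44/21

44/21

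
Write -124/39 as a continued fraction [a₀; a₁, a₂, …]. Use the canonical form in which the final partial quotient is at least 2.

[-4; 1, 4, 1, 1, 3]

Apply division with remainder until the remainder is 0:
-124 ÷ 39 → quotient -4, remainder 32
39 ÷ 32 → quotient 1, remainder 7
32 ÷ 7 → quotient 4, remainder 4
7 ÷ 4 → quotient 1, remainder 3
4 ÷ 3 → quotient 1, remainder 1
3 ÷ 1 → quotient 3, remainder 0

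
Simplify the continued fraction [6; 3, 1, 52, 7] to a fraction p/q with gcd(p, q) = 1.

Starting at the tail and folding back:
Start with 7.
52 + 1/(7/1) = 52 + 1/7 = 365/7
1 + 1/(365/7) = 1 + 7/365 = 372/365
3 + 1/(372/365) = 3 + 365/372 = 1481/372
6 + 1/(1481/372) = 6 + 372/1481 = 9258/1481

9258/1481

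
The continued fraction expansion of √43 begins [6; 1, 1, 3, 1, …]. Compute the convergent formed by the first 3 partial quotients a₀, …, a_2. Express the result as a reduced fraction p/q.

13/2

Start with 1.
1 + 1/(1/1) = 1 + 1/1 = 2/1
6 + 1/(2/1) = 6 + 1/2 = 13/2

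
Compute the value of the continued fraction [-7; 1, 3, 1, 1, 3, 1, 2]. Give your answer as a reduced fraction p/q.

-709/114

Start with 2.
1 + 1/(2/1) = 1 + 1/2 = 3/2
3 + 1/(3/2) = 3 + 2/3 = 11/3
1 + 1/(11/3) = 1 + 3/11 = 14/11
1 + 1/(14/11) = 1 + 11/14 = 25/14
3 + 1/(25/14) = 3 + 14/25 = 89/25
1 + 1/(89/25) = 1 + 25/89 = 114/89
-7 + 1/(114/89) = -7 + 89/114 = -709/114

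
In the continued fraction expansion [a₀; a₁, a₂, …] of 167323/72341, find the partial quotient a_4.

Run the Euclidean algorithm, recording each quotient:
167323 = 2·72341 + 22641, so a_0 = 2
72341 = 3·22641 + 4418, so a_1 = 3
22641 = 5·4418 + 551, so a_2 = 5
4418 = 8·551 + 10, so a_3 = 8
551 = 55·10 + 1, so a_4 = 55

55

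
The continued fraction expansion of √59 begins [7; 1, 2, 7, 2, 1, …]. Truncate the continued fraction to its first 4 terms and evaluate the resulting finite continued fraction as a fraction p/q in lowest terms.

Collapse the nested fraction from the inside out:
Start with 7.
2 + 1/(7/1) = 2 + 1/7 = 15/7
1 + 1/(15/7) = 1 + 7/15 = 22/15
7 + 1/(22/15) = 7 + 15/22 = 169/22

169/22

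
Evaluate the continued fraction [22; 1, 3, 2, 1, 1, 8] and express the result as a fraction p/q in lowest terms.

Start with 8.
1 + 1/(8/1) = 1 + 1/8 = 9/8
1 + 1/(9/8) = 1 + 8/9 = 17/9
2 + 1/(17/9) = 2 + 9/17 = 43/17
3 + 1/(43/17) = 3 + 17/43 = 146/43
1 + 1/(146/43) = 1 + 43/146 = 189/146
22 + 1/(189/146) = 22 + 146/189 = 4304/189

4304/189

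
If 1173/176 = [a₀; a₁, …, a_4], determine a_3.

1173 ÷ 176 → quotient 6, remainder 117
176 ÷ 117 → quotient 1, remainder 59
117 ÷ 59 → quotient 1, remainder 58
59 ÷ 58 → quotient 1, remainder 1

1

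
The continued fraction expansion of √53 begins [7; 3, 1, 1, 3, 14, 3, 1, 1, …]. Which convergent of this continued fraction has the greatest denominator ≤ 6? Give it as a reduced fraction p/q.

29/4

a_0 = 7: 7/1  (≤ bound)
a_1 = 3: 22/3  (≤ bound)
a_2 = 1: 29/4  (≤ bound)
a_3 = 1: 51/7  (> 6, stop)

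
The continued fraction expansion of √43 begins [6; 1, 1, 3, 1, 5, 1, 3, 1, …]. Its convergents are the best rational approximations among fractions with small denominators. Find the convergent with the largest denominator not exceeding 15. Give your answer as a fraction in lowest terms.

List convergents until the denominator exceeds the bound:
a_0 = 6: 6/1  (≤ bound)
a_1 = 1: 7/1  (≤ bound)
a_2 = 1: 13/2  (≤ bound)
a_3 = 3: 46/7  (≤ bound)
a_4 = 1: 59/9  (≤ bound)
a_5 = 5: 341/52  (> 15, stop)

59/9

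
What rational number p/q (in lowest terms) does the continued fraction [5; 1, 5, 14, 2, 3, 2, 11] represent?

93568/16035

Start with 11.
2 + 1/(11/1) = 2 + 1/11 = 23/11
3 + 1/(23/11) = 3 + 11/23 = 80/23
2 + 1/(80/23) = 2 + 23/80 = 183/80
14 + 1/(183/80) = 14 + 80/183 = 2642/183
5 + 1/(2642/183) = 5 + 183/2642 = 13393/2642
1 + 1/(13393/2642) = 1 + 2642/13393 = 16035/13393
5 + 1/(16035/13393) = 5 + 13393/16035 = 93568/16035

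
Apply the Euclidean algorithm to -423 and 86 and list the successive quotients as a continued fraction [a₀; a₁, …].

⌊-423/86⌋ = -5, remainder 7
⌊86/7⌋ = 12, remainder 2
⌊7/2⌋ = 3, remainder 1
⌊2/1⌋ = 2, remainder 0

[-5; 12, 3, 2]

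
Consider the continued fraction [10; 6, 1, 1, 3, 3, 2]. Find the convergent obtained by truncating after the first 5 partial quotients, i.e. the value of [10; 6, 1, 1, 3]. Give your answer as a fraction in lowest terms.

Start with 3.
1 + 1/(3/1) = 1 + 1/3 = 4/3
1 + 1/(4/3) = 1 + 3/4 = 7/4
6 + 1/(7/4) = 6 + 4/7 = 46/7
10 + 1/(46/7) = 10 + 7/46 = 467/46

467/46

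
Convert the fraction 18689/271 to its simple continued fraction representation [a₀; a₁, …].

Run the Euclidean algorithm, recording each quotient:
⌊18689/271⌋ = 68, remainder 261
⌊271/261⌋ = 1, remainder 10
⌊261/10⌋ = 26, remainder 1
⌊10/1⌋ = 10, remainder 0

[68; 1, 26, 10]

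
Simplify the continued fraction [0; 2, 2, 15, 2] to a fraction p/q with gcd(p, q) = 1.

Compute successive convergents:
a_0 = 0: 0/1
a_1 = 2: 1/2
a_2 = 2: 2/5
a_3 = 15: 31/77
a_4 = 2: 64/159

64/159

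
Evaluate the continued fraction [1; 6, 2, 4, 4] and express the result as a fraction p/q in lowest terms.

283/245

Collapse the nested fraction from the inside out:
Start with 4.
4 + 1/(4/1) = 4 + 1/4 = 17/4
2 + 1/(17/4) = 2 + 4/17 = 38/17
6 + 1/(38/17) = 6 + 17/38 = 245/38
1 + 1/(245/38) = 1 + 38/245 = 283/245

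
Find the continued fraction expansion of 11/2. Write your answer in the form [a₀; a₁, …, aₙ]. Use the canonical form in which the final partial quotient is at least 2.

Repeatedly divide and take the remainder:
⌊11/2⌋ = 5, remainder 1
⌊2/1⌋ = 2, remainder 0

[5; 2]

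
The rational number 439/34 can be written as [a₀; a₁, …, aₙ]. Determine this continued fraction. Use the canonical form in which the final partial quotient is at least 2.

⌊439/34⌋ = 12, remainder 31
⌊34/31⌋ = 1, remainder 3
⌊31/3⌋ = 10, remainder 1
⌊3/1⌋ = 3, remainder 0

[12; 1, 10, 3]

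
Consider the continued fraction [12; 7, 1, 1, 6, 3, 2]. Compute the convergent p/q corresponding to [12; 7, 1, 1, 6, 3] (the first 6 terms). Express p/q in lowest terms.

a_0 = 12: 12/1
a_1 = 7: 85/7
a_2 = 1: 97/8
a_3 = 1: 182/15
a_4 = 6: 1189/98
a_5 = 3: 3749/309

3749/309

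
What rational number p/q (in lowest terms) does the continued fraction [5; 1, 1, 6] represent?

Start with 6.
1 + 1/(6/1) = 1 + 1/6 = 7/6
1 + 1/(7/6) = 1 + 6/7 = 13/7
5 + 1/(13/7) = 5 + 7/13 = 72/13

72/13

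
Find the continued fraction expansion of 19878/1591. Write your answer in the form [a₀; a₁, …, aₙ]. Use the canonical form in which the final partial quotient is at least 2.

19878 = 12·1591 + 786, so a_0 = 12
1591 = 2·786 + 19, so a_1 = 2
786 = 41·19 + 7, so a_2 = 41
19 = 2·7 + 5, so a_3 = 2
7 = 1·5 + 2, so a_4 = 1
5 = 2·2 + 1, so a_5 = 2
2 = 2·1 + 0, so a_6 = 2

[12; 2, 41, 2, 1, 2, 2]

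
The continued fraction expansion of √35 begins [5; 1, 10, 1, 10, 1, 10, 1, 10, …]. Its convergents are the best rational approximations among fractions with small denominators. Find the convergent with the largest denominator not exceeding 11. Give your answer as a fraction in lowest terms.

65/11

a_0 = 5: 5/1  (≤ bound)
a_1 = 1: 6/1  (≤ bound)
a_2 = 10: 65/11  (≤ bound)
a_3 = 1: 71/12  (> 11, stop)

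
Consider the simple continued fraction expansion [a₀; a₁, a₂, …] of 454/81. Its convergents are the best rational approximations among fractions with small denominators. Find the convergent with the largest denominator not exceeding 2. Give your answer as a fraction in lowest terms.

List convergents until the denominator exceeds the bound:
a_0 = 5: 5/1  (≤ bound)
a_1 = 1: 6/1  (≤ bound)
a_2 = 1: 11/2  (≤ bound)
a_3 = 1: 17/3  (> 2, stop)

11/2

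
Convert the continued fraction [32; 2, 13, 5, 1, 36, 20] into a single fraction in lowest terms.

Use the convergent recurrence hₖ = aₖ·hₖ₋₁ + hₖ₋₂ (and likewise for the denominators kₖ):
a_0 = 32: 32/1
a_1 = 2: 65/2
a_2 = 13: 877/27
a_3 = 5: 4450/137
a_4 = 1: 5327/164
a_5 = 36: 196222/6041
a_6 = 20: 3929767/120984

3929767/120984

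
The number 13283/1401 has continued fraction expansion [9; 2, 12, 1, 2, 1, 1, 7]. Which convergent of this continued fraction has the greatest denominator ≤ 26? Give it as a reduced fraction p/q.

List convergents until the denominator exceeds the bound:
a_0 = 9: 9/1  (≤ bound)
a_1 = 2: 19/2  (≤ bound)
a_2 = 12: 237/25  (≤ bound)
a_3 = 1: 256/27  (> 26, stop)

237/25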